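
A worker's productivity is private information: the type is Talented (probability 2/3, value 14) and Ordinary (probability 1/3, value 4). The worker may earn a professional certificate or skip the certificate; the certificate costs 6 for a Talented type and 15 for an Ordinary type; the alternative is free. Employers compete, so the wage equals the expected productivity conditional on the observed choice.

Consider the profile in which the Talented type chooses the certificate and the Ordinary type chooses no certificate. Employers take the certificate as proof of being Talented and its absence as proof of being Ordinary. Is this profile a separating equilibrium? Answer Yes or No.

Yes

Under these beliefs, the certificate earns wage 14 and no certificate earns wage 4.
Talented: the certificate nets 14 − 6 = 8; no certificate nets 4. Talented prefers the certificate.
Ordinary: the certificate nets 14 − 15 = -1; no certificate nets 4. Ordinary prefers no certificate.
Neither type deviates, so the separating profile is an equilibrium.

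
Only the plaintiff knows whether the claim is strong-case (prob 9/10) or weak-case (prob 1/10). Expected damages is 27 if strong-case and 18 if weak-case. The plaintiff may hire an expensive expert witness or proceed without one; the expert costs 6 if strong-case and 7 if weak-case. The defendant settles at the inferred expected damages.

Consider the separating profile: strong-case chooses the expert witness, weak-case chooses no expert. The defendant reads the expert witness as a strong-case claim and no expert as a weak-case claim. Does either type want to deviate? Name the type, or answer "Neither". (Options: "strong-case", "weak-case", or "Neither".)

weak-case

The expert witness pays 27; no expert pays 18.
strong-case: assigned the expert witness, nets 27 − 6 = 21; deviating to no expert nets 18.
weak-case: assigned no expert, nets 18; deviating to the expert witness nets 27 − 7 = 20.
The weak-case type gains 2 by deviating.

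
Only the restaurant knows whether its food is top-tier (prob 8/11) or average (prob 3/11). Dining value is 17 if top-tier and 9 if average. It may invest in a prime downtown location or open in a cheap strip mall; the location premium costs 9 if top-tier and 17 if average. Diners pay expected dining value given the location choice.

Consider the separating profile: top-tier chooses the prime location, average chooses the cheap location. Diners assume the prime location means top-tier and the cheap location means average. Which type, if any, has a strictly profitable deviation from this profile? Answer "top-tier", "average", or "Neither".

The prime location pays 17; the cheap location pays 9.
top-tier: assigned the prime location, nets 17 − 9 = 8; deviating to the cheap location nets 9.
average: assigned the cheap location, nets 9; deviating to the prime location nets 17 − 17 = 0.
The top-tier type gains 1 by deviating.

top-tier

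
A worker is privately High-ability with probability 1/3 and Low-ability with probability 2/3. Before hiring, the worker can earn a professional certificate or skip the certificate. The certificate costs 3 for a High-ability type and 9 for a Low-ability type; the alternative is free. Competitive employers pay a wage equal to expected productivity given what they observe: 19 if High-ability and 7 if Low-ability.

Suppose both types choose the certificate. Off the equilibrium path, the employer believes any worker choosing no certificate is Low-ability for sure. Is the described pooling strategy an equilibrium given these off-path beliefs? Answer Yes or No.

No

On path, the employer holds the prior and pays 1/3·19 + 2/3·7 = 11. Off path (no certificate), believing Low-ability, it pays 7.
High-ability: the certificate nets 11 − 3 = 8; no certificate nets 7. High-ability stays.
Low-ability: the certificate nets 11 − 9 = 2; no certificate nets 7. Low-ability would deviate.
A type deviates, so pooling fails.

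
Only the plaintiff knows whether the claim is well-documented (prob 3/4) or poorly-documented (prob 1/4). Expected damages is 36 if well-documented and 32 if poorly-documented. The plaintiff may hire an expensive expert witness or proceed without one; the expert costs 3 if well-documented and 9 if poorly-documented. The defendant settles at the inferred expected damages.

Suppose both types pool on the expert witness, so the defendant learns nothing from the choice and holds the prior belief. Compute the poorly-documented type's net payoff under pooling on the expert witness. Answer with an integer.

Pooled settlement = 3/4·36 + 1/4·32 = 35.
poorly-documented pays cost 9 for the expert witness, so net payoff = 35 − 9 = 26.

26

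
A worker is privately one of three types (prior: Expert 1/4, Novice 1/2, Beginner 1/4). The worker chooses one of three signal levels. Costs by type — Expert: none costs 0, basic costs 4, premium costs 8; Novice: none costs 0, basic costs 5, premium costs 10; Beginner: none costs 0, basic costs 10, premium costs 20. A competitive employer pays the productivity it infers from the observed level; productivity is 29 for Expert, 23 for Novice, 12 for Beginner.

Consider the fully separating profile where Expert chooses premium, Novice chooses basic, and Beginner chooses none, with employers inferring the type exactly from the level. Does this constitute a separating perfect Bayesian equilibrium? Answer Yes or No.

No

Separating wages: premium → 29, basic → 23, none → 12.
Expert (assigned premium): none: 12 − 0 = 12; basic: 23 − 4 = 19; premium: 29 − 8 = 21. Expert stays.
Novice (assigned basic): none: 12 − 0 = 12; basic: 23 − 5 = 18; premium: 29 − 10 = 19. Novice prefers premium.
Beginner (assigned none): none: 12 − 0 = 12; basic: 23 − 10 = 13; premium: 29 − 20 = 9. Beginner prefers basic.
At least one type deviates; the separating profile fails.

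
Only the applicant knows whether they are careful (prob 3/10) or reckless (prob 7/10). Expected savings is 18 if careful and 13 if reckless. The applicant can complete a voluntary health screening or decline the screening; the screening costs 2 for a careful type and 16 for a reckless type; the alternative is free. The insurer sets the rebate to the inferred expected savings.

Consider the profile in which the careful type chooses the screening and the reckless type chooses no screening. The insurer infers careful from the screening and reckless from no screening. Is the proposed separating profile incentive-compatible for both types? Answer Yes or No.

Under these beliefs, the screening earns rebate 18 and no screening earns rebate 13.
careful: the screening nets 18 − 2 = 16; no screening nets 13. careful prefers the screening.
reckless: the screening nets 18 − 16 = 2; no screening nets 13. reckless prefers no screening.
Neither type deviates, so the separating profile is an equilibrium.

Yes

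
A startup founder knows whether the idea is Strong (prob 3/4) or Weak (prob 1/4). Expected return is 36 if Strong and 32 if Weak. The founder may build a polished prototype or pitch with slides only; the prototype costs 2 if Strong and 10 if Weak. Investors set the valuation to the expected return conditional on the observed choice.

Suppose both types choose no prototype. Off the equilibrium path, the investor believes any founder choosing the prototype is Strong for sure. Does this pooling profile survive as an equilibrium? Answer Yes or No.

Yes

On path, the investor holds the prior and pays 3/4·36 + 1/4·32 = 35. Off path (the prototype), believing Strong, it pays 36.
Strong: no prototype nets 35; the prototype nets 36 − 2 = 34. Strong stays.
Weak: no prototype nets 35; the prototype nets 36 − 10 = 26. Weak stays.
No type deviates, so pooling is sustained.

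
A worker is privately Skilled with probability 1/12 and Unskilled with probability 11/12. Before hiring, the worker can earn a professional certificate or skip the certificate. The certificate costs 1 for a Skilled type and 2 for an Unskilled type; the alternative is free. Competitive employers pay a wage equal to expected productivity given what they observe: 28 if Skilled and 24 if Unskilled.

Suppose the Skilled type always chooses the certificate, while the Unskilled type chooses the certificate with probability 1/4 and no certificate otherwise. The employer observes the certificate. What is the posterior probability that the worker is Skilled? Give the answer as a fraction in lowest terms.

P(the certificate) = (1/12)·1 + (11/12)·(1/4) = 5/16.
By Bayes' rule, P(Skilled | the certificate) = (1/12) / (5/16) = 4/15.

4/15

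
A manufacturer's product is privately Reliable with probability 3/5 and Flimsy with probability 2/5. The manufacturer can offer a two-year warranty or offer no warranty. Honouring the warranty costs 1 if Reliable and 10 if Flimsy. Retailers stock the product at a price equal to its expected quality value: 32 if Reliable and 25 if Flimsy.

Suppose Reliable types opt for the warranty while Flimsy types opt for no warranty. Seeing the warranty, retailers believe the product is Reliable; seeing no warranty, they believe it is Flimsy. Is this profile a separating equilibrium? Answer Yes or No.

Yes

Under these beliefs, the warranty earns price 32 and no warranty earns price 25.
Reliable: the warranty nets 32 − 1 = 31; no warranty nets 25. Reliable prefers the warranty.
Flimsy: the warranty nets 32 − 10 = 22; no warranty nets 25. Flimsy prefers no warranty.
Neither type deviates, so the separating profile is an equilibrium.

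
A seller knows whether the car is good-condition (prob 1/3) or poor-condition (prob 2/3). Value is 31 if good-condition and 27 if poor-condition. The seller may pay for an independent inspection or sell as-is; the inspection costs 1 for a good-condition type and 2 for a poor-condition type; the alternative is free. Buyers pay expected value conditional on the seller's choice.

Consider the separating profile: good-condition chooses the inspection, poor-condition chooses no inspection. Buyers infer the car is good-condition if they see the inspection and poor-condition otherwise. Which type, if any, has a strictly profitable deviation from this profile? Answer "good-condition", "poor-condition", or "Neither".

poor-condition

The inspection pays 31; no inspection pays 27.
good-condition: assigned the inspection, nets 31 − 1 = 30; deviating to no inspection nets 27.
poor-condition: assigned no inspection, nets 27; deviating to the inspection nets 31 − 2 = 29.
The poor-condition type gains 2 by deviating.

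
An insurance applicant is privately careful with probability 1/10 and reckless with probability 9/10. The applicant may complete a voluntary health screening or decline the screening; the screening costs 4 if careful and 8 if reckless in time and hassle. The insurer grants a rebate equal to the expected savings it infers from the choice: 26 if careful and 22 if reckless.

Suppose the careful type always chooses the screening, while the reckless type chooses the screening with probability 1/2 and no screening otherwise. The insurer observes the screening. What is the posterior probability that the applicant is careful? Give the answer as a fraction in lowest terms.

P(the screening) = (1/10)·1 + (9/10)·(1/2) = 11/20.
By Bayes' rule, P(careful | the screening) = (1/10) / (11/20) = 2/11.

2/11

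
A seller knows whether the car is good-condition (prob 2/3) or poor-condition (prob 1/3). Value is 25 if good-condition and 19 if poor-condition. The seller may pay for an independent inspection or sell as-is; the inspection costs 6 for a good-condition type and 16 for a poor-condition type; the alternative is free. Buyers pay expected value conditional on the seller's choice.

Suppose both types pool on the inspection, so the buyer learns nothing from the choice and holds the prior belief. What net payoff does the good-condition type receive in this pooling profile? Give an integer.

17

Pooled price = 2/3·25 + 1/3·19 = 23.
good-condition pays cost 6 for the inspection, so net payoff = 23 − 6 = 17.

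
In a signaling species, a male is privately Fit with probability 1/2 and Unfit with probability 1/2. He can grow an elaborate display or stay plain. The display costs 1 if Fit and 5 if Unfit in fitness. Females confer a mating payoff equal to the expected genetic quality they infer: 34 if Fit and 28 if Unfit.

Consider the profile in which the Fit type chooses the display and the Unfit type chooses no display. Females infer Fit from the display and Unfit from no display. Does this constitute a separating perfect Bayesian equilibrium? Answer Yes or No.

No

Under these beliefs, the display earns mating payoff 34 and no display earns mating payoff 28.
Fit: the display nets 34 − 1 = 33; no display nets 28. Fit prefers the display.
Unfit: the display nets 34 − 5 = 29; no display nets 28. Unfit would deviate to the display.
Unfit has a profitable deviation, so the profile is not an equilibrium.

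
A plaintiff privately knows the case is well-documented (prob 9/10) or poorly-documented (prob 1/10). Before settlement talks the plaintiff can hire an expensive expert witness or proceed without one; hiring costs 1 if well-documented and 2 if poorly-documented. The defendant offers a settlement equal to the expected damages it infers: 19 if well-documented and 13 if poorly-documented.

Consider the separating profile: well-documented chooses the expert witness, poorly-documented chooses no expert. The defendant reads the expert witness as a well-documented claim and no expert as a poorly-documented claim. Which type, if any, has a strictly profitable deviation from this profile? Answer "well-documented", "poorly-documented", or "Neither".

poorly-documented

The expert witness pays 19; no expert pays 13.
well-documented: assigned the expert witness, nets 19 − 1 = 18; deviating to no expert nets 13.
poorly-documented: assigned no expert, nets 13; deviating to the expert witness nets 19 − 2 = 17.
The poorly-documented type gains 4 by deviating.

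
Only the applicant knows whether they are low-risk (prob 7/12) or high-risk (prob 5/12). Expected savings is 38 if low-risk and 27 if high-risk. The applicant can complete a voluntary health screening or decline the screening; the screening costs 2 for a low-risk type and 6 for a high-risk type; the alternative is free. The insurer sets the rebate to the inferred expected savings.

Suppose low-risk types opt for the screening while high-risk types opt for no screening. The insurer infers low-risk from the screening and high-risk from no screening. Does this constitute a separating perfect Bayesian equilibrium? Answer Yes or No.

Under these beliefs, the screening earns rebate 38 and no screening earns rebate 27.
low-risk: the screening nets 38 − 2 = 36; no screening nets 27. low-risk prefers the screening.
high-risk: the screening nets 38 − 6 = 32; no screening nets 27. high-risk would deviate to the screening.
high-risk has a profitable deviation, so the profile is not an equilibrium.

No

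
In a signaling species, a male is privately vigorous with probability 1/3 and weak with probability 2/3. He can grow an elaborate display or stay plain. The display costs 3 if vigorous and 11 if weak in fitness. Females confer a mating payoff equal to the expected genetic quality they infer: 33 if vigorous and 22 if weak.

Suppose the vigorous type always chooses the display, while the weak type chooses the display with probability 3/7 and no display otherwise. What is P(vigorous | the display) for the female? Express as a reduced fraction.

P(the display) = (1/3)·1 + (2/3)·(3/7) = 13/21.
By Bayes' rule, P(vigorous | the display) = (1/3) / (13/21) = 7/13.

7/13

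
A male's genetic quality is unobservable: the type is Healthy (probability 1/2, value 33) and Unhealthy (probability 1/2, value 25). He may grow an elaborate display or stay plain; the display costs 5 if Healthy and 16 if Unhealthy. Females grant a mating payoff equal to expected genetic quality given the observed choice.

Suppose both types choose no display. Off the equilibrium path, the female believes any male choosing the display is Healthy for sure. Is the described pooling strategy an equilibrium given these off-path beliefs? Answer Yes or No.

On path, the female holds the prior and pays 1/2·33 + 1/2·25 = 29. Off path (the display), believing Healthy, it pays 33.
Healthy: no display nets 29; the display nets 33 − 5 = 28. Healthy stays.
Unhealthy: no display nets 29; the display nets 33 − 16 = 17. Unhealthy stays.
No type deviates, so pooling is sustained.

Yes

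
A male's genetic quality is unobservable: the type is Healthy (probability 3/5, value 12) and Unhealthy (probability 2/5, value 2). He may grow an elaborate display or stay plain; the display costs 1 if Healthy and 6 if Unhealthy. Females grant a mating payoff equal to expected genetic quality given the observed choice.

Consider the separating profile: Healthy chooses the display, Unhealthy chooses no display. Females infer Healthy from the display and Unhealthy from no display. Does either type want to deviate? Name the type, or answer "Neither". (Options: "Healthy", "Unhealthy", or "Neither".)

The display pays 12; no display pays 2.
Healthy: assigned the display, nets 12 − 1 = 11; deviating to no display nets 2.
Unhealthy: assigned no display, nets 2; deviating to the display nets 12 − 6 = 6.
The Unhealthy type gains 4 by deviating.

Unhealthy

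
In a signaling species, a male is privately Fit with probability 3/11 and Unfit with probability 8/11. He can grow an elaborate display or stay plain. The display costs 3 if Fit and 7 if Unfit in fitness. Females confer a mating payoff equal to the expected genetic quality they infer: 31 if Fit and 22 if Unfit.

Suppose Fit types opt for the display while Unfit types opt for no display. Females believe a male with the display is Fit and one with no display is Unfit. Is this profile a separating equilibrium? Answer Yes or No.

No

Under these beliefs, the display earns mating payoff 31 and no display earns mating payoff 22.
Fit: the display nets 31 − 3 = 28; no display nets 22. Fit prefers the display.
Unfit: the display nets 31 − 7 = 24; no display nets 22. Unfit would deviate to the display.
Unfit has a profitable deviation, so the profile is not an equilibrium.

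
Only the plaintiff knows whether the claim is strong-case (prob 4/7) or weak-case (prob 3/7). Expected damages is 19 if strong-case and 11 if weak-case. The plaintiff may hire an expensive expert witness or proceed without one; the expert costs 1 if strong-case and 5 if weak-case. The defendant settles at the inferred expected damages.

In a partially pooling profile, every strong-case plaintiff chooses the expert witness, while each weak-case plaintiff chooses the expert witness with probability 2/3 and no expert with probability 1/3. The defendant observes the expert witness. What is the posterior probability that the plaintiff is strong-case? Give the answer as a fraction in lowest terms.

P(the expert witness) = (4/7)·1 + (3/7)·(2/3) = 6/7.
By Bayes' rule, P(strong-case | the expert witness) = (4/7) / (6/7) = 2/3.

2/3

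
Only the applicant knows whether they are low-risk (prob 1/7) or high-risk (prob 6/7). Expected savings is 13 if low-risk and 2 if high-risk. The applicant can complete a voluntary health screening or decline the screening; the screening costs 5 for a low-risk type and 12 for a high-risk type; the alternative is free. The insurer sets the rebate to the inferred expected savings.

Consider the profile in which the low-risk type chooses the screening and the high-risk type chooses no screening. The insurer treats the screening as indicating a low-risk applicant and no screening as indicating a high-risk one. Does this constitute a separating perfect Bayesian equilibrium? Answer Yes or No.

Yes

Under these beliefs, the screening earns rebate 13 and no screening earns rebate 2.
low-risk: the screening nets 13 − 5 = 8; no screening nets 2. low-risk prefers the screening.
high-risk: the screening nets 13 − 12 = 1; no screening nets 2. high-risk prefers no screening.
Neither type deviates, so the separating profile is an equilibrium.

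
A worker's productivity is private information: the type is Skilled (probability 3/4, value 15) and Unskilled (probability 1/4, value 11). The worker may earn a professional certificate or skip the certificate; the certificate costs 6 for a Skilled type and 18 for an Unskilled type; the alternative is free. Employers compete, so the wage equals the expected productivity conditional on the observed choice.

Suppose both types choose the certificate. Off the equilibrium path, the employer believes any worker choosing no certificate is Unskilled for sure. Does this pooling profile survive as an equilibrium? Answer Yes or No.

No

On path, the employer holds the prior and pays 3/4·15 + 1/4·11 = 14. Off path (no certificate), believing Unskilled, it pays 11.
Skilled: the certificate nets 14 − 6 = 8; no certificate nets 11. Skilled would deviate.
Unskilled: the certificate nets 14 − 18 = -4; no certificate nets 11. Unskilled would deviate.
A type deviates, so pooling fails.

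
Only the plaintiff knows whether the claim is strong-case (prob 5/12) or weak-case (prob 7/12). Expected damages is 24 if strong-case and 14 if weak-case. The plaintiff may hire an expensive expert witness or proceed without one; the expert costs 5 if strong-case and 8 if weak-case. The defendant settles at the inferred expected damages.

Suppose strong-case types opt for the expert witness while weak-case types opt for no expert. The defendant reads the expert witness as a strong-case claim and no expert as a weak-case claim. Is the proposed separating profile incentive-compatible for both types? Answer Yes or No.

No

Under these beliefs, the expert witness earns settlement 24 and no expert earns settlement 14.
strong-case: the expert witness nets 24 − 5 = 19; no expert nets 14. strong-case prefers the expert witness.
weak-case: the expert witness nets 24 − 8 = 16; no expert nets 14. weak-case would deviate to the expert witness.
weak-case has a profitable deviation, so the profile is not an equilibrium.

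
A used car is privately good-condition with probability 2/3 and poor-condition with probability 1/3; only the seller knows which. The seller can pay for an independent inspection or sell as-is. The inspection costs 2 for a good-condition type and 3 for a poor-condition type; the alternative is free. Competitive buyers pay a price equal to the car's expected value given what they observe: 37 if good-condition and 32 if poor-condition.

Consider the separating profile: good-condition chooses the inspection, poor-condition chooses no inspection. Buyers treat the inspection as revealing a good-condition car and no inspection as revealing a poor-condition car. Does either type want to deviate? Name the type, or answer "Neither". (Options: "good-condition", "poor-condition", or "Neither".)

poor-condition

The inspection pays 37; no inspection pays 32.
good-condition: assigned the inspection, nets 37 − 2 = 35; deviating to no inspection nets 32.
poor-condition: assigned no inspection, nets 32; deviating to the inspection nets 37 − 3 = 34.
The poor-condition type gains 2 by deviating.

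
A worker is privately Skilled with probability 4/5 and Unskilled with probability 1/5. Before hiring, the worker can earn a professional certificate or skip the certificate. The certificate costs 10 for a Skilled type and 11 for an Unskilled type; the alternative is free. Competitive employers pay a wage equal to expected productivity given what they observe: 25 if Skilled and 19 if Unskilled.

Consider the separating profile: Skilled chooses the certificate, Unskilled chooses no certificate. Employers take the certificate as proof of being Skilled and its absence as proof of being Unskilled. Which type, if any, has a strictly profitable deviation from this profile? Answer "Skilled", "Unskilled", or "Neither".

The certificate pays 25; no certificate pays 19.
Skilled: assigned the certificate, nets 25 − 10 = 15; deviating to no certificate nets 19.
Unskilled: assigned no certificate, nets 19; deviating to the certificate nets 25 − 11 = 14.
The Skilled type gains 4 by deviating.

Skilled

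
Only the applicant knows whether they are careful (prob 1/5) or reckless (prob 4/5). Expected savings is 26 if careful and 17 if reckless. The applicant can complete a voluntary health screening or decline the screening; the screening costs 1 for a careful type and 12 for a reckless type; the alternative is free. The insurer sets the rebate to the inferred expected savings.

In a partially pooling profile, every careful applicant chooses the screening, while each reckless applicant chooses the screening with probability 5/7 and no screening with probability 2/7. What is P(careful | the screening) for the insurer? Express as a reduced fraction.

P(the screening) = (1/5)·1 + (4/5)·(5/7) = 27/35.
By Bayes' rule, P(careful | the screening) = (1/5) / (27/35) = 7/27.

7/27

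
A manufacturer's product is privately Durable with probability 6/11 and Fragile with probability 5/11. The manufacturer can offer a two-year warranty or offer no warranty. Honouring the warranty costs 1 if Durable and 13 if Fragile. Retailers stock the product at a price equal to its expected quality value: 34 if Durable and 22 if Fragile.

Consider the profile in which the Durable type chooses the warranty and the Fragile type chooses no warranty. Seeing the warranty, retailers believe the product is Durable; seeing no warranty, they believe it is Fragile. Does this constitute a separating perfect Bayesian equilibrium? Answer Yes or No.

Under these beliefs, the warranty earns price 34 and no warranty earns price 22.
Durable: the warranty nets 34 − 1 = 33; no warranty nets 22. Durable prefers the warranty.
Fragile: the warranty nets 34 − 13 = 21; no warranty nets 22. Fragile prefers no warranty.
Neither type deviates, so the separating profile is an equilibrium.

Yes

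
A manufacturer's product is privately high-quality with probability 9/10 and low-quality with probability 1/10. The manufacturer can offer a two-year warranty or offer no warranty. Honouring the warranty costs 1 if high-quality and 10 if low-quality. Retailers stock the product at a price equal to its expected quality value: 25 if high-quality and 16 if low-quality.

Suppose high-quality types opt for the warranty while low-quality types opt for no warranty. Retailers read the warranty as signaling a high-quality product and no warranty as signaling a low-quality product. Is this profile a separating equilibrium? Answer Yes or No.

Yes

Under these beliefs, the warranty earns price 25 and no warranty earns price 16.
high-quality: the warranty nets 25 − 1 = 24; no warranty nets 16. high-quality prefers the warranty.
low-quality: the warranty nets 25 − 10 = 15; no warranty nets 16. low-quality prefers no warranty.
Neither type deviates, so the separating profile is an equilibrium.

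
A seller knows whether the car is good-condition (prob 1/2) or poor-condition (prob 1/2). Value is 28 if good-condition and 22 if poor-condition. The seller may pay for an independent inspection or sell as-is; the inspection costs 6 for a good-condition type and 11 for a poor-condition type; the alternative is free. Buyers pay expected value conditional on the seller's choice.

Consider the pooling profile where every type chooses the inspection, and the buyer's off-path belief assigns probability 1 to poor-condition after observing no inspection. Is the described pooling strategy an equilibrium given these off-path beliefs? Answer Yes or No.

On path, the buyer holds the prior and pays 1/2·28 + 1/2·22 = 25. Off path (no inspection), believing poor-condition, it pays 22.
good-condition: the inspection nets 25 − 6 = 19; no inspection nets 22. good-condition would deviate.
poor-condition: the inspection nets 25 − 11 = 14; no inspection nets 22. poor-condition would deviate.
A type deviates, so pooling fails.

No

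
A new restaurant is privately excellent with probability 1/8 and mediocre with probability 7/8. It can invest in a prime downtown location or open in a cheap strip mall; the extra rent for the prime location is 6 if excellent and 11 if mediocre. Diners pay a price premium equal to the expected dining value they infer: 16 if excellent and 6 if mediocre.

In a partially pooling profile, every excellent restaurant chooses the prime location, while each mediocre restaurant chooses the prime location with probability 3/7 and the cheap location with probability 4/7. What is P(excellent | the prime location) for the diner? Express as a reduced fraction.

P(the prime location) = (1/8)·1 + (7/8)·(3/7) = 1/2.
By Bayes' rule, P(excellent | the prime location) = (1/8) / (1/2) = 1/4.

1/4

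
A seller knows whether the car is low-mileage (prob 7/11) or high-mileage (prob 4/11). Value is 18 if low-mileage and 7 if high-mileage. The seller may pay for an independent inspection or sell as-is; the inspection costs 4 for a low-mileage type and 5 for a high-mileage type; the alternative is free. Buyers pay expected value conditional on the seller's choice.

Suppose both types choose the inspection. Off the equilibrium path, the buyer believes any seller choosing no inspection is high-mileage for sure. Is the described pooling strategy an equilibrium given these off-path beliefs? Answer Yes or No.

On path, the buyer holds the prior and pays 7/11·18 + 4/11·7 = 14. Off path (no inspection), believing high-mileage, it pays 7.
low-mileage: the inspection nets 14 − 4 = 10; no inspection nets 7. low-mileage stays.
high-mileage: the inspection nets 14 − 5 = 9; no inspection nets 7. high-mileage stays.
No type deviates, so pooling is sustained.

Yes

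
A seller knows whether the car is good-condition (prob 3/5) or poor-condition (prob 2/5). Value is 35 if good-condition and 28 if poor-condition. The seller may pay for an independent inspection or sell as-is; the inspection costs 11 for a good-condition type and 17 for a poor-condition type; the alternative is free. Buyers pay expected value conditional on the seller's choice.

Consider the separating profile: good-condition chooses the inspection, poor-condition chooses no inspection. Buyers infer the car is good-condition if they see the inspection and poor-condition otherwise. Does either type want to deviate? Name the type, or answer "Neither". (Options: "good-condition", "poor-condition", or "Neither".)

The inspection pays 35; no inspection pays 28.
good-condition: assigned the inspection, nets 35 − 11 = 24; deviating to no inspection nets 28.
poor-condition: assigned no inspection, nets 28; deviating to the inspection nets 35 − 17 = 18.
The good-condition type gains 4 by deviating.

good-condition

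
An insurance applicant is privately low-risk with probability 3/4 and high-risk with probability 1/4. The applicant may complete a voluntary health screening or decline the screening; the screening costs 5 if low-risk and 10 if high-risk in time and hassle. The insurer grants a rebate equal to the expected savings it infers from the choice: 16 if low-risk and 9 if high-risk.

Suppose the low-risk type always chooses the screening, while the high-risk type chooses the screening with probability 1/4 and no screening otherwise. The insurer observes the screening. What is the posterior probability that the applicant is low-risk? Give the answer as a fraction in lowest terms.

P(the screening) = (3/4)·1 + (1/4)·(1/4) = 13/16.
By Bayes' rule, P(low-risk | the screening) = (3/4) / (13/16) = 12/13.

12/13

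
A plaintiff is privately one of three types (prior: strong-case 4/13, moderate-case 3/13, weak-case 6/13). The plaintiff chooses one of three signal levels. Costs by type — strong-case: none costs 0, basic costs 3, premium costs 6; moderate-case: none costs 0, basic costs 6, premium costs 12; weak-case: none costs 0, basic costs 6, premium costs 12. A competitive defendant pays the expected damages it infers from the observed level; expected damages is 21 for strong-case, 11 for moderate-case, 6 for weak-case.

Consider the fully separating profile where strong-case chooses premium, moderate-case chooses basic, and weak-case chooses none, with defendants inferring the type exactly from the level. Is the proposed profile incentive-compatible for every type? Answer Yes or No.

No

Separating settlements: premium → 21, basic → 11, none → 6.
strong-case (assigned premium): none: 6 − 0 = 6; basic: 11 − 3 = 8; premium: 21 − 6 = 15. strong-case stays.
moderate-case (assigned basic): none: 6 − 0 = 6; basic: 11 − 6 = 5; premium: 21 − 12 = 9. moderate-case prefers premium.
weak-case (assigned none): none: 6 − 0 = 6; basic: 11 − 6 = 5; premium: 21 − 12 = 9. weak-case prefers premium.
At least one type deviates; the separating profile fails.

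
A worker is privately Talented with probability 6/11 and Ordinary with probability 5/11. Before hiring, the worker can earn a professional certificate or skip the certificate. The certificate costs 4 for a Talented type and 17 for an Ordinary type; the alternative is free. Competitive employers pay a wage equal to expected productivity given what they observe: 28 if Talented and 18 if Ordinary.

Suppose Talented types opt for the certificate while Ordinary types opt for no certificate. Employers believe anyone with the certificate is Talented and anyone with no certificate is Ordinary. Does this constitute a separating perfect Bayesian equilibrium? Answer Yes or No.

Yes

Under these beliefs, the certificate earns wage 28 and no certificate earns wage 18.
Talented: the certificate nets 28 − 4 = 24; no certificate nets 18. Talented prefers the certificate.
Ordinary: the certificate nets 28 − 17 = 11; no certificate nets 18. Ordinary prefers no certificate.
Neither type deviates, so the separating profile is an equilibrium.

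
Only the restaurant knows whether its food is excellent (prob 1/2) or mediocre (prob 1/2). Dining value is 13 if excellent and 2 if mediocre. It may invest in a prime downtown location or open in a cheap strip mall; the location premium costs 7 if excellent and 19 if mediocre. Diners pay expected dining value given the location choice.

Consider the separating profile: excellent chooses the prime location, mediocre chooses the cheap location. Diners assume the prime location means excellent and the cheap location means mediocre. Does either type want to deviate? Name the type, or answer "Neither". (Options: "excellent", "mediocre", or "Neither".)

Neither

The prime location pays 13; the cheap location pays 2.
excellent: assigned the prime location, nets 13 − 7 = 6; deviating to the cheap location nets 2.
mediocre: assigned the cheap location, nets 2; deviating to the prime location nets 13 − 19 = -6.
Both types strictly prefer their assigned action; no profitable deviation.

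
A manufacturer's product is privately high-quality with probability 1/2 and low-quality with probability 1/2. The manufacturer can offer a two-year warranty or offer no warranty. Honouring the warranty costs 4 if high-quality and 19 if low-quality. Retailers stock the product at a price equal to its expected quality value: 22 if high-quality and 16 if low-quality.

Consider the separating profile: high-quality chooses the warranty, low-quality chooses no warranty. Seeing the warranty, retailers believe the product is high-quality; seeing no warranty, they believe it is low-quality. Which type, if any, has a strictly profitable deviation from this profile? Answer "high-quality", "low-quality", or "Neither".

The warranty pays 22; no warranty pays 16.
high-quality: assigned the warranty, nets 22 − 4 = 18; deviating to no warranty nets 16.
low-quality: assigned no warranty, nets 16; deviating to the warranty nets 22 − 19 = 3.
Both types strictly prefer their assigned action; no profitable deviation.

Neither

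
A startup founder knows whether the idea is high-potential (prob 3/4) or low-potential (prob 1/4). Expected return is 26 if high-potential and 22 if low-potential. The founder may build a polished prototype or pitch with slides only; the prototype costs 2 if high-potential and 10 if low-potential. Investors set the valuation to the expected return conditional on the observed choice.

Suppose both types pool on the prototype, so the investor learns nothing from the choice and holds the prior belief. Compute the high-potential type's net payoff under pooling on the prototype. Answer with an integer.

Pooled valuation = 3/4·26 + 1/4·22 = 25.
high-potential pays cost 2 for the prototype, so net payoff = 25 − 2 = 23.

23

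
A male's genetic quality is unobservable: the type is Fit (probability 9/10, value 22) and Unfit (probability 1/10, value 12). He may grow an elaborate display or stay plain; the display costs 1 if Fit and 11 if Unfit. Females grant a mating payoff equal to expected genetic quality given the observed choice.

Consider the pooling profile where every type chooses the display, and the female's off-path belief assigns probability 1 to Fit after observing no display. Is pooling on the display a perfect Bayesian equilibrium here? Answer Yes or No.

No

On path, the female holds the prior and pays 9/10·22 + 1/10·12 = 21. Off path (no display), believing Fit, it pays 22.
Fit: the display nets 21 − 1 = 20; no display nets 22. Fit would deviate.
Unfit: the display nets 21 − 11 = 10; no display nets 22. Unfit would deviate.
A type deviates, so pooling fails.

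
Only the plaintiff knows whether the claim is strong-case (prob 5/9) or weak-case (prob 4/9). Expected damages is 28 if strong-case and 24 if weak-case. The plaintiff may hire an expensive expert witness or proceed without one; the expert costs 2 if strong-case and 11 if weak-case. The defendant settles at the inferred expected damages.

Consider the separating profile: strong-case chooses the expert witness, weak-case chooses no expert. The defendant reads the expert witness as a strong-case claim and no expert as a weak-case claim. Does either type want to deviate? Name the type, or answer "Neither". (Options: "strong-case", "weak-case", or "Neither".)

The expert witness pays 28; no expert pays 24.
strong-case: assigned the expert witness, nets 28 − 2 = 26; deviating to no expert nets 24.
weak-case: assigned no expert, nets 24; deviating to the expert witness nets 28 − 11 = 17.
Both types strictly prefer their assigned action; no profitable deviation.

Neither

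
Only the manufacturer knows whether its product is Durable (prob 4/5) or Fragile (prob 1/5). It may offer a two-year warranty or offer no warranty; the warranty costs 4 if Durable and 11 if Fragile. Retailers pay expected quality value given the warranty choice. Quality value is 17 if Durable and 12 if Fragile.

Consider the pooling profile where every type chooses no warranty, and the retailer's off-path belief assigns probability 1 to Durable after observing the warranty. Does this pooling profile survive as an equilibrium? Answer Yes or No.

On path, the retailer holds the prior and pays 4/5·17 + 1/5·12 = 16. Off path (the warranty), believing Durable, it pays 17.
Durable: no warranty nets 16; the warranty nets 17 − 4 = 13. Durable stays.
Fragile: no warranty nets 16; the warranty nets 17 − 11 = 6. Fragile stays.
No type deviates, so pooling is sustained.

Yes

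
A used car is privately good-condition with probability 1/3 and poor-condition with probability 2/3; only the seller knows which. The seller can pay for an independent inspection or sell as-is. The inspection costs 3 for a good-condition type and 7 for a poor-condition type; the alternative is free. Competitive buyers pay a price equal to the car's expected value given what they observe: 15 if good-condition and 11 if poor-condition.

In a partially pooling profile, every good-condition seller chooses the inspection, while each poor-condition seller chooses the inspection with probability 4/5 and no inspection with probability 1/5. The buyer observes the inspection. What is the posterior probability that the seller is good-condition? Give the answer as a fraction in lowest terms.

5/13

P(the inspection) = (1/3)·1 + (2/3)·(4/5) = 13/15.
By Bayes' rule, P(good-condition | the inspection) = (1/3) / (13/15) = 5/13.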